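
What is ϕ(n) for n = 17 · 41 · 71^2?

3180800

φ(17) = 17 − 1 = 16.
φ(41) = 41 − 1 = 40.
φ(71^2) = 71^1·(71−1) = 71·70 = 4970.
Since φ is multiplicative, φ(3513577) = 16 · 40 · 4970 = 3180800.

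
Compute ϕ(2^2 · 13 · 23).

528

φ(1196) = 1196 · (1 − 1/2) · (1 − 1/13) · (1 − 1/23)
       = 1196 · 264/598 = 528.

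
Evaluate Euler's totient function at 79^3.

486798

φ(493039) = 493039 · (1 − 1/79)
       = 493039 · 78/79 = 486798.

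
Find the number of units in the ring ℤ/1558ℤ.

First factor: 1558 = 2 · 19 · 41.
φ(1558) = 1558 · (1 − 1/2) · (1 − 1/19) · (1 − 1/41)
       = 1558 · 720/1558 = 720.

720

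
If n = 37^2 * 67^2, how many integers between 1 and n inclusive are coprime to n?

φ(6145441) = 6145441 · (1 − 1/37) · (1 − 1/67)
       = 6145441 · 2376/2479 = 5890104.

5890104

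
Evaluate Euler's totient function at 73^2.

φ(73^2) = 73^2 − 73^1 = 5329 − 73 = 5256.

5256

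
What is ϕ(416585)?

Factor 416585: 416585 = 5 · 13^2 · 17 · 29.
φ(5) = 5 − 1 = 4.
φ(13^2) = 13^2 − 13^1 = 169 − 13 = 156.
φ(17) = 17 − 1 = 16.
φ(29) = 29 − 1 = 28.
Multiply: 4 · 156 · 16 · 28 = 279552.

279552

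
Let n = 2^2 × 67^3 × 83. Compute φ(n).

φ(2^2) = 2^1·(2−1) = 2·1 = 2.
φ(67^3) = 67^2·(67−1) = 4489·66 = 296274.
φ(83) = 83 − 1 = 82.
Since φ is multiplicative, φ(99853316) = 2 · 296274 · 82 = 48588936.

48588936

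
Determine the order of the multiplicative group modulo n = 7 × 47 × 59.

16008

φ(19411) = 19411 · (1 − 1/7) · (1 − 1/47) · (1 − 1/59)
       = 19411 · 16008/19411 = 16008.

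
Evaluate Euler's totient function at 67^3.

φ(67^3) = 67^2·(67−1) = 4489·66 = 296274.

296274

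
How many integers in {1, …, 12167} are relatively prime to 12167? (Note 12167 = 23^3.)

φ(12167) = 12167 · (1 − 1/23)
       = 12167 · 22/23 = 11638.

11638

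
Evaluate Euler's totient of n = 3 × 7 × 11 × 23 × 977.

2576640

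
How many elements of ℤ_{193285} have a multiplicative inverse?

141120

First factor: 193285 = 5 · 29 · 31 · 43.
φ(193285) = 193285 · (1 − 1/5) · (1 − 1/29) · (1 − 1/31) · (1 − 1/43)
       = 193285 · 141120/193285 = 141120.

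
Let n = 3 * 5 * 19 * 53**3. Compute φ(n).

21033792

φ(3) = 3 − 1 = 2.
φ(5) = 5 − 1 = 4.
φ(19) = 19 − 1 = 18.
φ(53^3) = 53^3 − 53^2 = 148877 − 2809 = 146068.
Multiply: 2 · 4 · 18 · 146068 = 21033792.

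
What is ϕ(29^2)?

φ(29^2) = 29^1·(29−1) = 29·28 = 812.

812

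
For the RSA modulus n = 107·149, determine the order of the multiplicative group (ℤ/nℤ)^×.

φ(n) = (p − 1)(q − 1) = (107−1)(149−1) = 106·148 = 15688.

15688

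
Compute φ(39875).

28000

Prime factorization: 39875 = 5**3 · 11 · 29.
φ(39875) = 39875 · (1 − 1/5) · (1 − 1/11) · (1 − 1/29)
       = 39875 · 1120/1595 = 28000.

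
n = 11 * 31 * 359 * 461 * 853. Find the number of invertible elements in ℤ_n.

42092208000

φ(48139190627) = 48139190627 · (1 − 1/11) · (1 − 1/31) · (1 − 1/359) · (1 − 1/461) · (1 − 1/853)
       = 48139190627 · 42092208000/48139190627 = 42092208000.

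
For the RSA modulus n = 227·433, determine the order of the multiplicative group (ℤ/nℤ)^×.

97632

For distinct primes, φ(pq) = (p−1)(q−1) = 226 × 432 = 97632.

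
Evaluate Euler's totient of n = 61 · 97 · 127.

725760

φ(751459) = 751459 · (1 − 1/61) · (1 − 1/97) · (1 − 1/127)
       = 751459 · 725760/751459 = 725760.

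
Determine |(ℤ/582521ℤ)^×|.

498960

First factor: 582521 = 19 × 23 × 31 × 43.
φ(19) = 19 − 1 = 18.
φ(23) = 23 − 1 = 22.
φ(31) = 31 − 1 = 30.
φ(43) = 43 − 1 = 42.
Since φ is multiplicative, φ(582521) = 18 · 22 · 30 · 42 = 498960.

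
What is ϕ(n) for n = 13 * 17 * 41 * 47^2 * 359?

φ(13) = 13 − 1 = 12.
φ(17) = 17 − 1 = 16.
φ(41) = 41 − 1 = 40.
φ(47^2) = 47^2 − 47^1 = 2209 − 47 = 2162.
φ(359) = 359 − 1 = 358.
Multiply: 12 · 16 · 40 · 2162 · 358 = 5944289280.

5944289280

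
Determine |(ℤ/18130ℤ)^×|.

Factor 18130: 18130 = 2 * 5 * 7^2 * 37.
φ(2) = 2 − 1 = 1.
φ(5) = 5 − 1 = 4.
φ(7^2) = 7^1·(7−1) = 7·6 = 42.
φ(37) = 37 − 1 = 36.
Since φ is multiplicative, φ(18130) = 1 · 4 · 42 · 36 = 6048.

6048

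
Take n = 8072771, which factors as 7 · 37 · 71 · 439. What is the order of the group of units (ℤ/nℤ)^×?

6622560

φ(8072771) = 8072771 · (1 − 1/7) · (1 − 1/37) · (1 − 1/71) · (1 − 1/439)
       = 8072771 · 6622560/8072771 = 6622560.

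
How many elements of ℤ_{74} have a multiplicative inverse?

Factor 74: 74 = 2 × 37.
φ(2) = 2 − 1 = 1.
φ(37) = 37 − 1 = 36.
Since φ is multiplicative, φ(74) = 1 · 36 = 36.

36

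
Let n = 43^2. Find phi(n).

φ(43^2) = 43^1·(43−1) = 43·42 = 1806.

1806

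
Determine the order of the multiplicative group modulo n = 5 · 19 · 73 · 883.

φ(6123605) = 6123605 · (1 − 1/5) · (1 − 1/19) · (1 − 1/73) · (1 − 1/883)
       = 6123605 · 4572288/6123605 = 4572288.

4572288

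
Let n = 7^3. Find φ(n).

294

φ(343) = 343 · (1 − 1/7)
       = 343 · 6/7 = 294.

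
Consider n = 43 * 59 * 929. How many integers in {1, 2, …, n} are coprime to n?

φ(2356873) = 2356873 · (1 − 1/43) · (1 − 1/59) · (1 − 1/929)
       = 2356873 · 2260608/2356873 = 2260608.

2260608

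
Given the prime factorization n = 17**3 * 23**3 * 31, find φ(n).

1614423360

φ(1853070601) = 1853070601 · (1 − 1/17) · (1 − 1/23) · (1 − 1/31)
       = 1853070601 · 10560/12121 = 1614423360.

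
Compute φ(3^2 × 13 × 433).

φ(3^2) = 3^1·(3−1) = 3·2 = 6.
φ(13) = 13 − 1 = 12.
φ(433) = 433 − 1 = 432.
Multiply: 6 · 12 · 432 = 31104.

31104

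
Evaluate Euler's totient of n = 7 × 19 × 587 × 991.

62655120

φ(7) = 7 − 1 = 6.
φ(19) = 19 − 1 = 18.
φ(587) = 587 − 1 = 586.
φ(991) = 991 − 1 = 990.
Multiply: 6 · 18 · 586 · 990 = 62655120.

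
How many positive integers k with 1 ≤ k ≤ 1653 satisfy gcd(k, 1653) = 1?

1008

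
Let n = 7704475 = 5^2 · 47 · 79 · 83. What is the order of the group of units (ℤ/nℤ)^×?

5884320

φ(5^2) = 5^2 − 5^1 = 25 − 5 = 20.
φ(47) = 47 − 1 = 46.
φ(79) = 79 − 1 = 78.
φ(83) = 83 − 1 = 82.
Multiply: 20 · 46 · 78 · 82 = 5884320.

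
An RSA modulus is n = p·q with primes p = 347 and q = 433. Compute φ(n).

149472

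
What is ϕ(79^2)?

φ(6241) = 6241 · (1 − 1/79)
       = 6241 · 78/79 = 6162.

6162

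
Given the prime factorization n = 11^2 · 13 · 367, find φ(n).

φ(577291) = 577291 · (1 − 1/11) · (1 − 1/13) · (1 − 1/367)
       = 577291 · 43920/52481 = 483120.

483120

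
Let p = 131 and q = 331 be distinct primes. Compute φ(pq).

42900

φ(pq) = (p−1)(q−1) = 130 · 330 = 42900.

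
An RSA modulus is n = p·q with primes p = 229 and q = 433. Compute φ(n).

φ(229) = 229 − 1 = 228.
φ(433) = 433 − 1 = 432.
Multiply: 228 · 432 = 98496.

98496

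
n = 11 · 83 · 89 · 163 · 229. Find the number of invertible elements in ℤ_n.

2665301760

φ(11) = 11 − 1 = 10.
φ(83) = 83 − 1 = 82.
φ(89) = 89 − 1 = 88.
φ(163) = 163 − 1 = 162.
φ(229) = 229 − 1 = 228.
φ(3033080039) = 10 × 82 × 88 × 162 × 228 = 2665301760.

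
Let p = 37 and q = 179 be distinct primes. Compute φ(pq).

6408

φ(n) = (p − 1)(q − 1) = (37−1)(179−1) = 36·178 = 6408.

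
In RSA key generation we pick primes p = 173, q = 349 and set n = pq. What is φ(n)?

59856

φ(60377) = 60377 · (1 − 1/173) · (1 − 1/349)
       = 60377 · 59856/60377 = 59856.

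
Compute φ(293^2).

φ(85849) = 85849 · (1 − 1/293)
       = 85849 · 292/293 = 85556.

85556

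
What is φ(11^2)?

φ(121) = 121 · (1 − 1/11)
       = 121 · 10/11 = 110.

110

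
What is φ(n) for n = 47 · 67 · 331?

1001880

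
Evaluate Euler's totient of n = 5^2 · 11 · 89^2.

1566400

φ(5^2) = 5^2 − 5^1 = 25 − 5 = 20.
φ(11) = 11 − 1 = 10.
φ(89^2) = 89^1·(89−1) = 89·88 = 7832.
φ(2178275) = 20 × 10 × 7832 = 1566400.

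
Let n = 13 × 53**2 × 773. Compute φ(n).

25531584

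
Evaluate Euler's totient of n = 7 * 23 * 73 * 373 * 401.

φ(1757931469) = 1757931469 · (1 − 1/7) · (1 − 1/23) · (1 − 1/73) · (1 − 1/373) · (1 − 1/401)
       = 1757931469 · 1414195200/1757931469 = 1414195200.

1414195200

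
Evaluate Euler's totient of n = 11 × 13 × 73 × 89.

760320

φ(11) = 11 − 1 = 10.
φ(13) = 13 − 1 = 12.
φ(73) = 73 − 1 = 72.
φ(89) = 89 − 1 = 88.
Multiply: 10 · 12 · 72 · 88 = 760320.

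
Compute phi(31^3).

28830

φ(31^3) = 31^2·(31−1) = 961·30 = 28830.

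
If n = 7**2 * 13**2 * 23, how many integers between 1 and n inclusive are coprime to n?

144144

φ(190463) = 190463 · (1 − 1/7) · (1 − 1/13) · (1 − 1/23)
       = 190463 · 1584/2093 = 144144.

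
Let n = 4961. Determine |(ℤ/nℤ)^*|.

Factor 4961: 4961 = 11^2 * 41.
φ(4961) = 4961 · (1 − 1/11) · (1 − 1/41)
       = 4961 · 400/451 = 4400.

4400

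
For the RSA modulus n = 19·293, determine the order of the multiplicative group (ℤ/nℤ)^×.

φ(n) = (p − 1)(q − 1) = (19−1)(293−1) = 18·292 = 5256.

5256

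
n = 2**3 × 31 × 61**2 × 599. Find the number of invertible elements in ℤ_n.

φ(2^3) = 2^3 − 2^2 = 8 − 4 = 4.
φ(31) = 31 − 1 = 30.
φ(61^2) = 61^1·(61−1) = 61·60 = 3660.
φ(599) = 599 − 1 = 598.
Multiply: 4 · 30 · 3660 · 598 = 262641600.

262641600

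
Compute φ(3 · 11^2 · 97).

φ(3) = 3 − 1 = 2.
φ(11^2) = 11^1·(11−1) = 11·10 = 110.
φ(97) = 97 − 1 = 96.
Since φ is multiplicative, φ(35211) = 2 · 110 · 96 = 21120.

21120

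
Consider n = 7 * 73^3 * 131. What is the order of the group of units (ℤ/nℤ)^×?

φ(356728589) = 356728589 · (1 − 1/7) · (1 − 1/73) · (1 − 1/131)
       = 356728589 · 56160/66941 = 299276640.

299276640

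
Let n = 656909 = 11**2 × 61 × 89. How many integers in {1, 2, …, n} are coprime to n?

580800

φ(656909) = 656909 · (1 − 1/11) · (1 − 1/61) · (1 − 1/89)
       = 656909 · 52800/59719 = 580800.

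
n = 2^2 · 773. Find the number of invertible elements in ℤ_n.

φ(3092) = 3092 · (1 − 1/2) · (1 − 1/773)
       = 3092 · 772/1546 = 1544.

1544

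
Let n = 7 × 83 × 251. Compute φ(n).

φ(145831) = 145831 · (1 − 1/7) · (1 − 1/83) · (1 − 1/251)
       = 145831 · 123000/145831 = 123000.

123000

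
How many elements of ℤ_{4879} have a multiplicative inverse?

Prime factorization: 4879 = 7 * 17 * 41.
φ(4879) = 4879 · (1 − 1/7) · (1 − 1/17) · (1 − 1/41)
       = 4879 · 3840/4879 = 3840.

3840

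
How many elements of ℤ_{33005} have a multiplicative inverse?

Prime factorization: 33005 = 5 × 7 × 23 × 41.
φ(5) = 5 − 1 = 4.
φ(7) = 7 − 1 = 6.
φ(23) = 23 − 1 = 22.
φ(41) = 41 − 1 = 40.
φ(33005) = 4 × 6 × 22 × 40 = 21120.

21120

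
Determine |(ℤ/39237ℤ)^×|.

22400

39237 = 3 · 11 · 29 · 41.
φ(39237) = 39237 · (1 − 1/3) · (1 − 1/11) · (1 − 1/29) · (1 − 1/41)
       = 39237 · 22400/39237 = 22400.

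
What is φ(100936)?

43200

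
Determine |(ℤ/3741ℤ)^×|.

2352

Factor 3741: 3741 = 3 · 29 · 43.
φ(3741) = 3741 · (1 − 1/3) · (1 − 1/29) · (1 − 1/43)
       = 3741 · 2352/3741 = 2352.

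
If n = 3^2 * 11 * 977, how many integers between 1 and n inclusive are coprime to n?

58560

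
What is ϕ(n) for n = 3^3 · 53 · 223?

φ(319113) = 319113 · (1 − 1/3) · (1 − 1/53) · (1 − 1/223)
       = 319113 · 23088/35457 = 207792.

207792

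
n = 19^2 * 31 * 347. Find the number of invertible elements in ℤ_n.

3549960

φ(3883277) = 3883277 · (1 − 1/19) · (1 − 1/31) · (1 − 1/347)
       = 3883277 · 186840/204383 = 3549960.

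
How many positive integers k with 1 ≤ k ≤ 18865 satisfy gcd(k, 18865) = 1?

11760

18865 = 5 × 7^3 × 11.
φ(5) = 5 − 1 = 4.
φ(7^3) = 7^3 − 7^2 = 343 − 49 = 294.
φ(11) = 11 − 1 = 10.
Since φ is multiplicative, φ(18865) = 4 · 294 · 10 = 11760.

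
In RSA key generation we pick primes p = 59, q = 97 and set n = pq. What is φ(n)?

5568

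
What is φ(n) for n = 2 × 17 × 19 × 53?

φ(34238) = 34238 · (1 − 1/2) · (1 − 1/17) · (1 − 1/19) · (1 − 1/53)
       = 34238 · 14976/34238 = 14976.

14976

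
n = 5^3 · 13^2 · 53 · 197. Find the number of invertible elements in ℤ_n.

158995200

φ(5^3) = 5^2·(5−1) = 25·4 = 100.
φ(13^2) = 13^2 − 13^1 = 169 − 13 = 156.
φ(53) = 53 − 1 = 52.
φ(197) = 197 − 1 = 196.
Since φ is multiplicative, φ(220566125) = 100 · 156 · 52 · 196 = 158995200.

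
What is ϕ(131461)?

103680

Factor 131461: 131461 = 11 · 17 · 19 · 37.
φ(131461) = 131461 · (1 − 1/11) · (1 − 1/17) · (1 − 1/19) · (1 − 1/37)
       = 131461 · 103680/131461 = 103680.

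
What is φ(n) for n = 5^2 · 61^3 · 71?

312564000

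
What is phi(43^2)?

1806

φ(1849) = 1849 · (1 − 1/43)
       = 1849 · 42/43 = 1806.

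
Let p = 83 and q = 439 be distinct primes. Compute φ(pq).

35916

φ(83) = 83 − 1 = 82.
φ(439) = 439 − 1 = 438.
Multiply: 82 · 438 = 35916.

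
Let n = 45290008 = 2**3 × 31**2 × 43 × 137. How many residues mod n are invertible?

21248640

φ(2^3) = 2^2·(2−1) = 4·1 = 4.
φ(31^2) = 31^1·(31−1) = 31·30 = 930.
φ(43) = 43 − 1 = 42.
φ(137) = 137 − 1 = 136.
φ(45290008) = 4 × 930 × 42 × 136 = 21248640.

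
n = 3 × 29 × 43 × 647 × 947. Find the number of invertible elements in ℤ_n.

φ(2292144369) = 2292144369 · (1 − 1/3) · (1 − 1/29) · (1 − 1/43) · (1 − 1/647) · (1 − 1/947)
       = 2292144369 · 1437344832/2292144369 = 1437344832.

1437344832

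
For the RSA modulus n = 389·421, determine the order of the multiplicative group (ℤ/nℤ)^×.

162960

φ(pq) = (p−1)(q−1) = 388 · 420 = 162960.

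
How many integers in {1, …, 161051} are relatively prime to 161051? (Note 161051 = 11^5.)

φ(161051) = 161051 · (1 − 1/11)
       = 161051 · 10/11 = 146410.

146410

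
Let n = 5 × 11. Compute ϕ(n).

40

φ(55) = 55 · (1 − 1/5) · (1 − 1/11)
       = 55 · 40/55 = 40.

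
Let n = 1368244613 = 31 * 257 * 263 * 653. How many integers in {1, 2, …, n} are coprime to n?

φ(1368244613) = 1368244613 · (1 − 1/31) · (1 − 1/257) · (1 − 1/263) · (1 − 1/653)
       = 1368244613 · 1311928320/1368244613 = 1311928320.

1311928320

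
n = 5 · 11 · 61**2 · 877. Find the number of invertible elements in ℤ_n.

128246400

φ(179482435) = 179482435 · (1 − 1/5) · (1 − 1/11) · (1 − 1/61) · (1 − 1/877)
       = 179482435 · 2102400/2942335 = 128246400.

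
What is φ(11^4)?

13310

φ(14641) = 14641 · (1 − 1/11)
       = 14641 · 10/11 = 13310.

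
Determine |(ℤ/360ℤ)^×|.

96

Prime factorization: 360 = 2^3 · 3^2 · 5.
φ(360) = 360 · (1 − 1/2) · (1 − 1/3) · (1 − 1/5)
       = 360 · 8/30 = 96.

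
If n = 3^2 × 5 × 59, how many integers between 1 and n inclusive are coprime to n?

1392

φ(3^2) = 3^1·(3−1) = 3·2 = 6.
φ(5) = 5 − 1 = 4.
φ(59) = 59 − 1 = 58.
φ(2655) = 6 × 4 × 58 = 1392.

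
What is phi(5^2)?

φ(25) = 25 · (1 − 1/5)
       = 25 · 4/5 = 20.

20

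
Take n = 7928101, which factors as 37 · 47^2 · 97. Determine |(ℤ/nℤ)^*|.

φ(7928101) = 7928101 · (1 − 1/37) · (1 − 1/47) · (1 − 1/97)
       = 7928101 · 158976/168683 = 7471872.

7471872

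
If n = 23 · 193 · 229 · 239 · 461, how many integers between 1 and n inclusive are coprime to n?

φ(23) = 23 − 1 = 22.
φ(193) = 193 − 1 = 192.
φ(229) = 229 − 1 = 228.
φ(239) = 239 − 1 = 238.
φ(461) = 461 − 1 = 460.
φ(112000369049) = 22 × 192 × 228 × 238 × 460 = 105437122560.

105437122560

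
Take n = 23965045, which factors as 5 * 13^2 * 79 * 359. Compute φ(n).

17424576

φ(5) = 5 − 1 = 4.
φ(13^2) = 13^2 − 13^1 = 169 − 13 = 156.
φ(79) = 79 − 1 = 78.
φ(359) = 359 − 1 = 358.
φ(23965045) = 4 × 156 × 78 × 358 = 17424576.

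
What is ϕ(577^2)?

332352

φ(577^2) = 577^1·(577−1) = 577·576 = 332352.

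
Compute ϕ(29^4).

φ(707281) = 707281 · (1 − 1/29)
       = 707281 · 28/29 = 682892.

682892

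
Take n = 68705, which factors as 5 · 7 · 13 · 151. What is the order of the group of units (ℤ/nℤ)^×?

43200

φ(68705) = 68705 · (1 − 1/5) · (1 − 1/7) · (1 − 1/13) · (1 − 1/151)
       = 68705 · 43200/68705 = 43200.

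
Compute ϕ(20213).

Prime factorization: 20213 = 17 * 29 * 41.
φ(20213) = 20213 · (1 − 1/17) · (1 − 1/29) · (1 − 1/41)
       = 20213 · 17920/20213 = 17920.

17920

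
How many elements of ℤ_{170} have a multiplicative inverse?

Factor 170: 170 = 2 * 5 * 17.
φ(170) = 170 · (1 − 1/2) · (1 − 1/5) · (1 − 1/17)
       = 170 · 64/170 = 64.

64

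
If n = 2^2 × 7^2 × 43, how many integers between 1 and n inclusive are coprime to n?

3528

φ(2^2) = 2^1·(2−1) = 2·1 = 2.
φ(7^2) = 7^1·(7−1) = 7·6 = 42.
φ(43) = 43 − 1 = 42.
Since φ is multiplicative, φ(8428) = 2 · 42 · 42 = 3528.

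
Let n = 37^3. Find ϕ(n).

49284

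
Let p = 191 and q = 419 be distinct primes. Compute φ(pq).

φ(80029) = 80029 · (1 − 1/191) · (1 − 1/419)
       = 80029 · 79420/80029 = 79420.

79420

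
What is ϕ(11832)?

First factor: 11832 = 2^3 × 3 × 17 × 29.
φ(2^3) = 2^3 − 2^2 = 8 − 4 = 4.
φ(3) = 3 − 1 = 2.
φ(17) = 17 − 1 = 16.
φ(29) = 29 − 1 = 28.
Multiply: 4 · 2 · 16 · 28 = 3584.

3584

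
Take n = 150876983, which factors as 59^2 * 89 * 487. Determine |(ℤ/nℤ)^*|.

φ(59^2) = 59^1·(59−1) = 59·58 = 3422.
φ(89) = 89 − 1 = 88.
φ(487) = 487 − 1 = 486.
Since φ is multiplicative, φ(150876983) = 3422 · 88 · 486 = 146352096.

146352096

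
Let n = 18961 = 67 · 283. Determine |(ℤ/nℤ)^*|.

18612

φ(18961) = 18961 · (1 − 1/67) · (1 − 1/283)
       = 18961 · 18612/18961 = 18612.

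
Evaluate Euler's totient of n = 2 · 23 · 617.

13552

φ(28382) = 28382 · (1 − 1/2) · (1 − 1/23) · (1 − 1/617)
       = 28382 · 13552/28382 = 13552.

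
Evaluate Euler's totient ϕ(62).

30

62 = 2 · 31.
φ(2) = 2 − 1 = 1.
φ(31) = 31 − 1 = 30.
Multiply: 1 · 30 = 30.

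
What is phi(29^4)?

φ(707281) = 707281 · (1 − 1/29)
       = 707281 · 28/29 = 682892.

682892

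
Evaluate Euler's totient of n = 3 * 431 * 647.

555560

φ(3) = 3 − 1 = 2.
φ(431) = 431 − 1 = 430.
φ(647) = 647 − 1 = 646.
φ(836571) = 2 × 430 × 646 = 555560.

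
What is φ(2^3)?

4

φ(8) = 8 · (1 − 1/2)
       = 8 · 1/2 = 4.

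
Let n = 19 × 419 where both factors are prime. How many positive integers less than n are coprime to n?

7524

φ(pq) = (p−1)(q−1) = 18 · 418 = 7524.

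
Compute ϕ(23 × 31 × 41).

26400

φ(23) = 23 − 1 = 22.
φ(31) = 31 − 1 = 30.
φ(41) = 41 − 1 = 40.
Since φ is multiplicative, φ(29233) = 22 · 30 · 40 = 26400.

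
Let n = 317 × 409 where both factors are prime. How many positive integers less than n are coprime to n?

128928

For distinct primes, φ(pq) = (p−1)(q−1) = 316 × 408 = 128928.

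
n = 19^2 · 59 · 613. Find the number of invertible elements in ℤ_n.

φ(13056287) = 13056287 · (1 − 1/19) · (1 − 1/59) · (1 − 1/613)
       = 13056287 · 638928/687173 = 12139632.

12139632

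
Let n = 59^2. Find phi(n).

3422

φ(59^2) = 59^1·(59−1) = 59·58 = 3422.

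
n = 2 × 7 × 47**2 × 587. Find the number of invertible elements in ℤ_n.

φ(2) = 2 − 1 = 1.
φ(7) = 7 − 1 = 6.
φ(47^2) = 47^1·(47−1) = 47·46 = 2162.
φ(587) = 587 − 1 = 586.
Multiply: 1 · 6 · 2162 · 586 = 7601592.

7601592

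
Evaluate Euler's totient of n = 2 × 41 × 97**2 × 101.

37248000

φ(77925338) = 77925338 · (1 − 1/2) · (1 − 1/41) · (1 − 1/97) · (1 − 1/101)
       = 77925338 · 384000/803354 = 37248000.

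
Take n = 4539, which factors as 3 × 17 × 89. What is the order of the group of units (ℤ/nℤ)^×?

2816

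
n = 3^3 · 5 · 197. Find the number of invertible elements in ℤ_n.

φ(26595) = 26595 · (1 − 1/3) · (1 − 1/5) · (1 − 1/197)
       = 26595 · 1568/2955 = 14112.

14112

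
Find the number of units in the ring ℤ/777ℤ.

432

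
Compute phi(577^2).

φ(332929) = 332929 · (1 − 1/577)
       = 332929 · 576/577 = 332352.

332352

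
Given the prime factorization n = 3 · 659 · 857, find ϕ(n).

1126496

φ(3) = 3 − 1 = 2.
φ(659) = 659 − 1 = 658.
φ(857) = 857 − 1 = 856.
Multiply: 2 · 658 · 856 = 1126496.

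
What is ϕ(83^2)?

6806

φ(83^2) = 83^1·(83−1) = 83·82 = 6806.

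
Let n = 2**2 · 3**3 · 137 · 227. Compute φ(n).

φ(2^2) = 2^2 − 2^1 = 4 − 2 = 2.
φ(3^3) = 3^3 − 3^2 = 27 − 9 = 18.
φ(137) = 137 − 1 = 136.
φ(227) = 227 − 1 = 226.
φ(3358692) = 2 × 18 × 136 × 226 = 1106496.

1106496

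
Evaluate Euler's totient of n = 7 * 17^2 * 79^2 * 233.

2333081088

φ(7) = 7 − 1 = 6.
φ(17^2) = 17^2 − 17^1 = 289 − 17 = 272.
φ(79^2) = 79^1·(79−1) = 79·78 = 6162.
φ(233) = 233 − 1 = 232.
φ(2941751519) = 6 × 272 × 6162 × 232 = 2333081088.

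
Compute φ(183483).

Factor 183483: 183483 = 3^2 · 19 · 29 · 37.
φ(183483) = 183483 · (1 − 1/3) · (1 − 1/19) · (1 − 1/29) · (1 − 1/37)
       = 183483 · 36288/61161 = 108864.

108864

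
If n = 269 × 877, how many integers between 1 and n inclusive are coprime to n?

234768

φ(269) = 269 − 1 = 268.
φ(877) = 877 − 1 = 876.
Multiply: 268 · 876 = 234768.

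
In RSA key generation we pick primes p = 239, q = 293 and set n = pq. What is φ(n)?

φ(n) = (p − 1)(q − 1) = (239−1)(293−1) = 238·292 = 69496.

69496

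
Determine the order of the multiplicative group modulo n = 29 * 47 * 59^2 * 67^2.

19490124192

φ(21298522867) = 21298522867 · (1 − 1/29) · (1 − 1/47) · (1 − 1/59) · (1 − 1/67)
       = 21298522867 · 4930464/5387939 = 19490124192.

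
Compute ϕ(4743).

2880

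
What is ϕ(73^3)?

383688

φ(389017) = 389017 · (1 − 1/73)
       = 389017 · 72/73 = 383688.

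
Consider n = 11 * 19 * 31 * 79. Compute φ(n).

421200

φ(511841) = 511841 · (1 − 1/11) · (1 − 1/19) · (1 − 1/31) · (1 − 1/79)
       = 511841 · 421200/511841 = 421200.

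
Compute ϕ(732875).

480000

732875 = 5**3 × 11 × 13 × 41.
φ(5^3) = 5^3 − 5^2 = 125 − 25 = 100.
φ(11) = 11 − 1 = 10.
φ(13) = 13 − 1 = 12.
φ(41) = 41 − 1 = 40.
φ(732875) = 100 × 10 × 12 × 40 = 480000.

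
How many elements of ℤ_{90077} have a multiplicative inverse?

First factor: 90077 = 13**3 * 41.
φ(90077) = 90077 · (1 − 1/13) · (1 − 1/41)
       = 90077 · 480/533 = 81120.

81120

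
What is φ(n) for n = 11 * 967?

φ(11) = 11 − 1 = 10.
φ(967) = 967 − 1 = 966.
φ(10637) = 10 × 966 = 9660.

9660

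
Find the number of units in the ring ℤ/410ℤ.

First factor: 410 = 2 · 5 · 41.
φ(2) = 2 − 1 = 1.
φ(5) = 5 − 1 = 4.
φ(41) = 41 − 1 = 40.
φ(410) = 1 × 4 × 40 = 160.

160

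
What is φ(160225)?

107520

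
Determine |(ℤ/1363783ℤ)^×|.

1209600

Prime factorization: 1363783 = 29 · 31 · 37 · 41.
φ(29) = 29 − 1 = 28.
φ(31) = 31 − 1 = 30.
φ(37) = 37 − 1 = 36.
φ(41) = 41 − 1 = 40.
Since φ is multiplicative, φ(1363783) = 28 · 30 · 36 · 40 = 1209600.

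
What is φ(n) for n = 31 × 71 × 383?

802200

φ(31) = 31 − 1 = 30.
φ(71) = 71 − 1 = 70.
φ(383) = 383 − 1 = 382.
φ(842983) = 30 × 70 × 382 = 802200.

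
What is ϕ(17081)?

Factor 17081: 17081 = 19 · 29 · 31.
φ(19) = 19 − 1 = 18.
φ(29) = 29 − 1 = 28.
φ(31) = 31 − 1 = 30.
Multiply: 18 · 28 · 30 = 15120.

15120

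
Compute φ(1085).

720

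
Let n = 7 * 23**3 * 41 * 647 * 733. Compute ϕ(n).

φ(1656050820179) = 1656050820179 · (1 − 1/7) · (1 − 1/23) · (1 − 1/41) · (1 − 1/647) · (1 − 1/733)
       = 1656050820179 · 2496764160/3130530851 = 1320788240640.

1320788240640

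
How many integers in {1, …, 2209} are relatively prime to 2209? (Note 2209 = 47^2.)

φ(47^2) = 47^2 − 47^1 = 2209 − 47 = 2162.

2162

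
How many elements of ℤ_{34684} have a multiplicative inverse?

14784

First factor: 34684 = 2^2 · 13 · 23 · 29.
φ(2^2) = 2^1·(2−1) = 2·1 = 2.
φ(13) = 13 − 1 = 12.
φ(23) = 23 − 1 = 22.
φ(29) = 29 − 1 = 28.
Since φ is multiplicative, φ(34684) = 2 · 12 · 22 · 28 = 14784.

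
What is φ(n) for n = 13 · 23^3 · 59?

8100048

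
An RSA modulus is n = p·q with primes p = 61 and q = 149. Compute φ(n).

For distinct primes, φ(pq) = (p−1)(q−1) = 60 × 148 = 8880.

8880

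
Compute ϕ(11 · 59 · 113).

64960

φ(73337) = 73337 · (1 − 1/11) · (1 − 1/59) · (1 − 1/113)
       = 73337 · 64960/73337 = 64960.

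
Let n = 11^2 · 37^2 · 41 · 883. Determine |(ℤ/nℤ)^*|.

5169225600

φ(5996990747) = 5996990747 · (1 − 1/11) · (1 − 1/37) · (1 − 1/41) · (1 − 1/883)
       = 5996990747 · 12700800/14734621 = 5169225600.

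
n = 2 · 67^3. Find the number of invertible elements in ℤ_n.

φ(601526) = 601526 · (1 − 1/2) · (1 − 1/67)
       = 601526 · 66/134 = 296274.

296274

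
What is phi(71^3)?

352870

φ(71^3) = 71^2·(71−1) = 5041·70 = 352870.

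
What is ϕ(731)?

672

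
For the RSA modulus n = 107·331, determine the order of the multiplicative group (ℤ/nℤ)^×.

34980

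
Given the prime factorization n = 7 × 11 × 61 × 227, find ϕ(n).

φ(7) = 7 − 1 = 6.
φ(11) = 11 − 1 = 10.
φ(61) = 61 − 1 = 60.
φ(227) = 227 − 1 = 226.
Multiply: 6 · 10 · 60 · 226 = 813600.

813600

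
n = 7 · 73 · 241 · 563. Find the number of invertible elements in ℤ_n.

58268160

φ(7) = 7 − 1 = 6.
φ(73) = 73 − 1 = 72.
φ(241) = 241 − 1 = 240.
φ(563) = 563 − 1 = 562.
Since φ is multiplicative, φ(69334013) = 6 · 72 · 240 · 562 = 58268160.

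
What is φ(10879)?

10879 = 11 * 23 * 43.
φ(11) = 11 − 1 = 10.
φ(23) = 23 − 1 = 22.
φ(43) = 43 − 1 = 42.
Multiply: 10 · 22 · 42 = 9240.

9240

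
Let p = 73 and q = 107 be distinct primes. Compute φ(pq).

φ(n) = (p − 1)(q − 1) = (73−1)(107−1) = 72·106 = 7632.

7632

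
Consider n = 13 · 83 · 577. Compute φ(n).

566784

φ(622583) = 622583 · (1 − 1/13) · (1 − 1/83) · (1 − 1/577)
       = 622583 · 566784/622583 = 566784.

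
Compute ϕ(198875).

151200

Prime factorization: 198875 = 5**3 * 37 * 43.
φ(198875) = 198875 · (1 − 1/5) · (1 − 1/37) · (1 − 1/43)
       = 198875 · 6048/7955 = 151200.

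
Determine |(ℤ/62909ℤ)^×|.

Prime factorization: 62909 = 7 · 11 · 19 · 43.
φ(62909) = 62909 · (1 − 1/7) · (1 − 1/11) · (1 − 1/19) · (1 − 1/43)
       = 62909 · 45360/62909 = 45360.

45360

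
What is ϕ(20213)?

17920

First factor: 20213 = 17 · 29 · 41.
φ(20213) = 20213 · (1 − 1/17) · (1 − 1/29) · (1 − 1/41)
       = 20213 · 17920/20213 = 17920.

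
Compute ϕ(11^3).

φ(11^3) = 11^3 − 11^2 = 1331 − 121 = 1210.

1210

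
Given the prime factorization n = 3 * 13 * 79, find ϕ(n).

φ(3081) = 3081 · (1 − 1/3) · (1 − 1/13) · (1 − 1/79)
       = 3081 · 1872/3081 = 1872.

1872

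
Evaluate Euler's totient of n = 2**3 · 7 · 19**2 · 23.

φ(464968) = 464968 · (1 − 1/2) · (1 − 1/7) · (1 − 1/19) · (1 − 1/23)
       = 464968 · 2376/6118 = 180576.

180576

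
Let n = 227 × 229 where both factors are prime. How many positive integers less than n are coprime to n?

51528

φ(pq) = (p−1)(q−1) = 226 · 228 = 51528.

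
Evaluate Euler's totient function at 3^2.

φ(9) = 9 · (1 − 1/3)
       = 9 · 2/3 = 6.

6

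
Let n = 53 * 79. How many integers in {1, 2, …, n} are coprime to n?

φ(53) = 53 − 1 = 52.
φ(79) = 79 − 1 = 78.
Multiply: 52 · 78 = 4056.

4056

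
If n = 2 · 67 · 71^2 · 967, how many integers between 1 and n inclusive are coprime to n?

φ(2) = 2 − 1 = 1.
φ(67) = 67 − 1 = 66.
φ(71^2) = 71^1·(71−1) = 71·70 = 4970.
φ(967) = 967 − 1 = 966.
Multiply: 1 · 66 · 4970 · 966 = 316867320.

316867320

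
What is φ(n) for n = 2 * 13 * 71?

φ(1846) = 1846 · (1 − 1/2) · (1 − 1/13) · (1 − 1/71)
       = 1846 · 840/1846 = 840.

840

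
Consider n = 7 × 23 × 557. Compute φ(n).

φ(89677) = 89677 · (1 − 1/7) · (1 − 1/23) · (1 − 1/557)
       = 89677 · 73392/89677 = 73392.

73392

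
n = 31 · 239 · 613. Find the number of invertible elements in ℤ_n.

φ(4541717) = 4541717 · (1 − 1/31) · (1 − 1/239) · (1 − 1/613)
       = 4541717 · 4369680/4541717 = 4369680.

4369680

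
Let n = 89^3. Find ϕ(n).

φ(89^3) = 89^2·(89−1) = 7921·88 = 697048.

697048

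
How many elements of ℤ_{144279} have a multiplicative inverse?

Prime factorization: 144279 = 3^2 × 17 × 23 × 41.
φ(144279) = 144279 · (1 − 1/3) · (1 − 1/17) · (1 − 1/23) · (1 − 1/41)
       = 144279 · 28160/48093 = 84480.

84480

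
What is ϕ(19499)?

17280

First factor: 19499 = 17 · 31 · 37.
φ(17) = 17 − 1 = 16.
φ(31) = 31 − 1 = 30.
φ(37) = 37 − 1 = 36.
Multiply: 16 · 30 · 36 = 17280.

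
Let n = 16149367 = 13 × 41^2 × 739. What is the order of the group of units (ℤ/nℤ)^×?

14523840

φ(13) = 13 − 1 = 12.
φ(41^2) = 41^2 − 41^1 = 1681 − 41 = 1640.
φ(739) = 739 − 1 = 738.
φ(16149367) = 12 × 1640 × 738 = 14523840.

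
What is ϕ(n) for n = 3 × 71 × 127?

φ(27051) = 27051 · (1 − 1/3) · (1 − 1/71) · (1 − 1/127)
       = 27051 · 17640/27051 = 17640.

17640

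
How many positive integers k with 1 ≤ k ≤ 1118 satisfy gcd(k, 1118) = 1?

504

First factor: 1118 = 2 × 13 × 43.
φ(2) = 2 − 1 = 1.
φ(13) = 13 − 1 = 12.
φ(43) = 43 − 1 = 42.
Multiply: 1 · 12 · 42 = 504.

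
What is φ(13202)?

5280

Prime factorization: 13202 = 2 · 7 · 23 · 41.
φ(13202) = 13202 · (1 − 1/2) · (1 − 1/7) · (1 − 1/23) · (1 − 1/41)
       = 13202 · 5280/13202 = 5280.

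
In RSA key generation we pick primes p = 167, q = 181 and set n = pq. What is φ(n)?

φ(167) = 167 − 1 = 166.
φ(181) = 181 − 1 = 180.
φ(30227) = 166 × 180 = 29880.

29880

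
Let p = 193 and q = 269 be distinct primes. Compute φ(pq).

φ(51917) = 51917 · (1 − 1/193) · (1 − 1/269)
       = 51917 · 51456/51917 = 51456.

51456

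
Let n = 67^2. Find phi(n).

4422

φ(67^2) = 67^2 − 67^1 = 4489 − 67 = 4422.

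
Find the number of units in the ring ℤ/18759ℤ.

11232

First factor: 18759 = 3 × 13^2 × 37.
φ(18759) = 18759 · (1 − 1/3) · (1 − 1/13) · (1 − 1/37)
       = 18759 · 864/1443 = 11232.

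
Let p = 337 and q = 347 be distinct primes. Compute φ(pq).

116256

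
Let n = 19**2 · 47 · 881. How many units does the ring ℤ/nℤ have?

13844160

φ(14947927) = 14947927 · (1 − 1/19) · (1 − 1/47) · (1 − 1/881)
       = 14947927 · 728640/786733 = 13844160.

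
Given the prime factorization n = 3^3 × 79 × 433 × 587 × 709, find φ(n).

φ(3^3) = 3^3 − 3^2 = 27 − 9 = 18.
φ(79) = 79 − 1 = 78.
φ(433) = 433 − 1 = 432.
φ(587) = 587 − 1 = 586.
φ(709) = 709 − 1 = 708.
Multiply: 18 · 78 · 432 · 586 · 708 = 251641188864.

251641188864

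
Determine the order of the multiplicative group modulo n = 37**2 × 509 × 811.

548091360

φ(565121831) = 565121831 · (1 − 1/37) · (1 − 1/509) · (1 − 1/811)
       = 565121831 · 14813280/15273563 = 548091360.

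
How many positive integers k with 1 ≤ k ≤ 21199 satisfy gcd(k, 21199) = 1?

18816

21199 = 17 × 29 × 43.
φ(17) = 17 − 1 = 16.
φ(29) = 29 − 1 = 28.
φ(43) = 43 − 1 = 42.
φ(21199) = 16 × 28 × 42 = 18816.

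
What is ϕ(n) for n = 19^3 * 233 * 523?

φ(835830881) = 835830881 · (1 − 1/19) · (1 − 1/233) · (1 − 1/523)
       = 835830881 · 2179872/2315321 = 786933792.

786933792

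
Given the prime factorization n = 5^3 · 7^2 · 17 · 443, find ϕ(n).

φ(46127375) = 46127375 · (1 − 1/5) · (1 − 1/7) · (1 − 1/17) · (1 − 1/443)
       = 46127375 · 169728/263585 = 29702400.

29702400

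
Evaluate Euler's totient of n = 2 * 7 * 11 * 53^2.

165360

φ(432586) = 432586 · (1 − 1/2) · (1 − 1/7) · (1 − 1/11) · (1 − 1/53)
       = 432586 · 3120/8162 = 165360.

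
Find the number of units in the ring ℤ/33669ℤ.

First factor: 33669 = 3^3 · 29 · 43.
φ(33669) = 33669 · (1 − 1/3) · (1 − 1/29) · (1 − 1/43)
       = 33669 · 2352/3741 = 21168.

21168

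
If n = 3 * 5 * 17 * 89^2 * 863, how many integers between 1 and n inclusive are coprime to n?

φ(3) = 3 − 1 = 2.
φ(5) = 5 − 1 = 4.
φ(17) = 17 − 1 = 16.
φ(89^2) = 89^2 − 89^1 = 7921 − 89 = 7832.
φ(863) = 863 − 1 = 862.
Multiply: 2 · 4 · 16 · 7832 · 862 = 864151552.

864151552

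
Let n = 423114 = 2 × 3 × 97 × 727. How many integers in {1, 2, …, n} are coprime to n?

139392

φ(2) = 2 − 1 = 1.
φ(3) = 3 − 1 = 2.
φ(97) = 97 − 1 = 96.
φ(727) = 727 − 1 = 726.
Since φ is multiplicative, φ(423114) = 1 · 2 · 96 · 726 = 139392.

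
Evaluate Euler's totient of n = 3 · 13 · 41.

φ(3) = 3 − 1 = 2.
φ(13) = 13 − 1 = 12.
φ(41) = 41 − 1 = 40.
φ(1599) = 2 × 12 × 40 = 960.

960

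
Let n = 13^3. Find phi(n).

2028

φ(13^3) = 13^2·(13−1) = 169·12 = 2028.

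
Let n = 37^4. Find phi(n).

φ(1874161) = 1874161 · (1 − 1/37)
       = 1874161 · 36/37 = 1823508.

1823508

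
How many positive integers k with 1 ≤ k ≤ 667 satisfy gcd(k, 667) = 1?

First factor: 667 = 23 · 29.
φ(667) = 667 · (1 − 1/23) · (1 − 1/29)
       = 667 · 616/667 = 616.

616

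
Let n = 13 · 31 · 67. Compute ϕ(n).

23760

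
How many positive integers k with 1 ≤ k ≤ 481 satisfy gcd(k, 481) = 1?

432

Factor 481: 481 = 13 · 37.
φ(13) = 13 − 1 = 12.
φ(37) = 37 − 1 = 36.
Multiply: 12 · 36 = 432.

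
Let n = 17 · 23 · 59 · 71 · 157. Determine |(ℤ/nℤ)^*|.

φ(257150143) = 257150143 · (1 − 1/17) · (1 − 1/23) · (1 − 1/59) · (1 − 1/71) · (1 − 1/157)
       = 257150143 · 222942720/257150143 = 222942720.

222942720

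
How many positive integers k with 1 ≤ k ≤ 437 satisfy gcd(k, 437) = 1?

Factor 437: 437 = 19 × 23.
φ(19) = 19 − 1 = 18.
φ(23) = 23 − 1 = 22.
Since φ is multiplicative, φ(437) = 18 · 22 = 396.

396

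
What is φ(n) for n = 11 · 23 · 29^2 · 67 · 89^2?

92341159680

φ(112920120511) = 112920120511 · (1 − 1/11) · (1 − 1/23) · (1 − 1/29) · (1 − 1/67) · (1 − 1/89)
       = 112920120511 · 35777280/43750531 = 92341159680.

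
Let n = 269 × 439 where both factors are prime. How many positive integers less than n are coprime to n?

117384

φ(n) = (p − 1)(q − 1) = (269−1)(439−1) = 268·438 = 117384.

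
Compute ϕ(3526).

1680

First factor: 3526 = 2 * 41 * 43.
φ(3526) = 3526 · (1 − 1/2) · (1 − 1/41) · (1 − 1/43)
       = 3526 · 1680/3526 = 1680.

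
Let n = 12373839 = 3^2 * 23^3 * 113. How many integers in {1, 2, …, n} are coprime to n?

7820736

φ(12373839) = 12373839 · (1 − 1/3) · (1 − 1/23) · (1 − 1/113)
       = 12373839 · 4928/7797 = 7820736.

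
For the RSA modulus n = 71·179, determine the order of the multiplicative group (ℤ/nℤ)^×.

12460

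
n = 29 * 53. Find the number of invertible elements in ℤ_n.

1456

φ(29) = 29 − 1 = 28.
φ(53) = 53 − 1 = 52.
Since φ is multiplicative, φ(1537) = 28 · 52 = 1456.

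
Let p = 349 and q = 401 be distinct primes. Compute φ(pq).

φ(139949) = 139949 · (1 − 1/349) · (1 − 1/401)
       = 139949 · 139200/139949 = 139200.

139200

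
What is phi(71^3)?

352870

φ(71^3) = 71^3 − 71^2 = 357911 − 5041 = 352870.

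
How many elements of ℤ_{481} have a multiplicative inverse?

481 = 13 × 37.
φ(481) = 481 · (1 − 1/13) · (1 − 1/37)
       = 481 · 432/481 = 432.

432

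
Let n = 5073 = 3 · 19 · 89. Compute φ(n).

φ(3) = 3 − 1 = 2.
φ(19) = 19 − 1 = 18.
φ(89) = 89 − 1 = 88.
φ(5073) = 2 × 18 × 88 = 3168.

3168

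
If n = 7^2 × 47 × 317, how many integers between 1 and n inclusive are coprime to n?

610512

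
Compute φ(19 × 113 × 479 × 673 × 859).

555616309248

φ(19) = 19 − 1 = 18.
φ(113) = 113 − 1 = 112.
φ(479) = 479 − 1 = 478.
φ(673) = 673 − 1 = 672.
φ(859) = 859 − 1 = 858.
Multiply: 18 · 112 · 478 · 672 · 858 = 555616309248.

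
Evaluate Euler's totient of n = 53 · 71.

φ(53) = 53 − 1 = 52.
φ(71) = 71 − 1 = 70.
Since φ is multiplicative, φ(3763) = 52 · 70 = 3640.

3640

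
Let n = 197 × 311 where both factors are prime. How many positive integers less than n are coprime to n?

60760

φ(n) = (p − 1)(q − 1) = (197−1)(311−1) = 196·310 = 60760.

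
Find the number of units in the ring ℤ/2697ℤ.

1680

First factor: 2697 = 3 * 29 * 31.
φ(3) = 3 − 1 = 2.
φ(29) = 29 − 1 = 28.
φ(31) = 31 − 1 = 30.
Since φ is multiplicative, φ(2697) = 2 · 28 · 30 = 1680.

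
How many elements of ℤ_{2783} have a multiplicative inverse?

2420

Factor 2783: 2783 = 11**2 × 23.
φ(11^2) = 11^2 − 11^1 = 121 − 11 = 110.
φ(23) = 23 − 1 = 22.
Since φ is multiplicative, φ(2783) = 110 · 22 = 2420.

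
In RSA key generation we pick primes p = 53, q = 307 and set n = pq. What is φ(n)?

15912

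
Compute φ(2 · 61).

φ(122) = 122 · (1 − 1/2) · (1 − 1/61)
       = 122 · 60/122 = 60.

60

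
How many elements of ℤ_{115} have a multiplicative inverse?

Prime factorization: 115 = 5 · 23.
φ(115) = 115 · (1 − 1/5) · (1 − 1/23)
       = 115 · 88/115 = 88.

88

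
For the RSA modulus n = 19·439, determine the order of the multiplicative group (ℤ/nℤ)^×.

φ(8341) = 8341 · (1 − 1/19) · (1 − 1/439)
       = 8341 · 7884/8341 = 7884.

7884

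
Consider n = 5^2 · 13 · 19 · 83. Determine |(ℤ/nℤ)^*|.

354240

φ(5^2) = 5^2 − 5^1 = 25 − 5 = 20.
φ(13) = 13 − 1 = 12.
φ(19) = 19 − 1 = 18.
φ(83) = 83 − 1 = 82.
Since φ is multiplicative, φ(512525) = 20 · 12 · 18 · 82 = 354240.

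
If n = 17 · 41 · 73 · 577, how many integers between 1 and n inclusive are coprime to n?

φ(29358337) = 29358337 · (1 − 1/17) · (1 − 1/41) · (1 − 1/73) · (1 − 1/577)
       = 29358337 · 26542080/29358337 = 26542080.

26542080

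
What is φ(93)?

Factor 93: 93 = 3 * 31.
φ(3) = 3 − 1 = 2.
φ(31) = 31 − 1 = 30.
φ(93) = 2 × 30 = 60.

60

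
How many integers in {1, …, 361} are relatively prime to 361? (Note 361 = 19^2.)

342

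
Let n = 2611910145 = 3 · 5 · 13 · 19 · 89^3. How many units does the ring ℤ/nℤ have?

φ(3) = 3 − 1 = 2.
φ(5) = 5 − 1 = 4.
φ(13) = 13 − 1 = 12.
φ(19) = 19 − 1 = 18.
φ(89^3) = 89^2·(89−1) = 7921·88 = 697048.
φ(2611910145) = 2 × 4 × 12 × 18 × 697048 = 1204498944.

1204498944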